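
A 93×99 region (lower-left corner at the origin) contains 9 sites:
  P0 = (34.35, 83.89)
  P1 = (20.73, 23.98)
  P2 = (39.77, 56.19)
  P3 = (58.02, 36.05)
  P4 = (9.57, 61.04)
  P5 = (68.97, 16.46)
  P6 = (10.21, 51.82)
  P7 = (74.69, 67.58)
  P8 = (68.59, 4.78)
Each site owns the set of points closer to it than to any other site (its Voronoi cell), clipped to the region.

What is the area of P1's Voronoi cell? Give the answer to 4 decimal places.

Area of P1's cell: 1546.1245

1. box [0,93]×[0,99]: [(0, 0) (93, 0) (93, 99) (0, 99)]
2. ⊥bis P1·P0 via (27.54,53.935): [(0, 60.196) (0, 0) (93, 0) (93, 39.0533)]  |A|=4615.0891
3. ⊥bis P1·P2 via (30.25,40.085): [(0, 57.9664) (0, 0) (93, 0) (93, 2.9922)]  |A|=2834.5737
4. ⊥bis P1·P3 via (39.375,30.015): [(37.5034, 35.7974) (0, 57.9664) (0, 0) (49.0902, 0)]  |A|=1965.6185
5. ⊥bis P1·P4 via (15.15,42.51): [(37.5034, 35.7974) (22.436, 44.704) (0, 37.9478) (0, 0) (49.0902, 0)]  |A|=1741.0506
6. ⊥bis P1·P5 via (44.85,20.22): [(44.1009, 15.4145) (37.5034, 35.7974) (22.436, 44.704) (0, 37.9478) (0, 0) (41.698, 0)]  |A|=1684.0766
7. ⊥bis P1·P6 via (15.47,37.9): [(44.1009, 15.4145) (37.5034, 35.7974) (26.7412, 42.1591) (0, 32.0543) (0, 0) (41.698, 0)]  |A|=1562.1836
8. ⊥bis P1·P7 via (47.71,45.78): [(44.1009, 15.4145) (37.5034, 35.7974) (26.7412, 42.1591) (0, 32.0543) (0, 0) (41.698, 0)]  |A|=1562.1836
9. ⊥bis P1·P8 via (44.66,14.38): [(43.4818, 11.4431) (44.1009, 15.4145) (37.5034, 35.7974) (26.7412, 42.1591) (0, 32.0543) (0, 0) (38.8912, 0)]  |A|=1546.1245
10. canonical 7-gon: [(43.4818, 11.4431) (44.1009, 15.4145) (37.5034, 35.7974) (26.7412, 42.1591) (0, 32.0543) (0, 0) (38.8912, 0)]
11. shoelace: 1546.1245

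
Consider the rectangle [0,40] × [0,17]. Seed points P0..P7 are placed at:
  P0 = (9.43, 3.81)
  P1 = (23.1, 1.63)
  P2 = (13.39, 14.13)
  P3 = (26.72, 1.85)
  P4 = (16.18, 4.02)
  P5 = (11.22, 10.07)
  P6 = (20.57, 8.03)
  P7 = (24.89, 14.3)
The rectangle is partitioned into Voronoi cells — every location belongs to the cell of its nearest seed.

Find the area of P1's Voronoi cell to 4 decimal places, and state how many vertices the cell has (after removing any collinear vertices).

1. box [0,40]×[0,17]: [(0, 0) (40, 0) (40, 17) (0, 17)]
2. ⊥bis P1·P0 via (16.265,2.72): [(15.8312, 0) (40, 0) (40, 17) (18.5423, 17)]  |A|=387.8252
3. ⊥bis P1·P2 via (18.245,7.88): [(16.9243, 6.8541) (15.8312, 0) (40, 0) (40, 17) (29.9855, 17)]  |A|=329.7742
4. ⊥bis P1·P3 via (24.91,1.74): [(24.2532, 12.5472) (16.9243, 6.8541) (15.8312, 0) (25.0157, 0)]  |A|=79.6249
5. ⊥bis P1·P4 via (19.64,2.825): [(24.2532, 12.5472) (22.5375, 11.2144) (18.6643, 0) (25.0157, 0)]  |A|=46.8856
6. ⊥bis P1·P5 via (17.16,5.85): [(24.2532, 12.5472) (22.5375, 11.2144) (18.6643, 0) (25.0157, 0)]  |A|=46.8856
7. ⊥bis P1·P6 via (21.835,4.83): [(24.6545, 5.9446) (20.0949, 4.1421) (18.6643, 0) (25.0157, 0)]  |A|=27.0321
8. ⊥bis P1·P7 via (23.995,7.965): [(24.6545, 5.9446) (20.0949, 4.1421) (18.6643, 0) (25.0157, 0)]  |A|=27.0321
9. canonical 4-gon: [(24.6545, 5.9446) (20.0949, 4.1421) (18.6643, 0) (25.0157, 0)]
10. shoelace: 27.0321

Area of P1's cell: 27.0321 (4 vertices)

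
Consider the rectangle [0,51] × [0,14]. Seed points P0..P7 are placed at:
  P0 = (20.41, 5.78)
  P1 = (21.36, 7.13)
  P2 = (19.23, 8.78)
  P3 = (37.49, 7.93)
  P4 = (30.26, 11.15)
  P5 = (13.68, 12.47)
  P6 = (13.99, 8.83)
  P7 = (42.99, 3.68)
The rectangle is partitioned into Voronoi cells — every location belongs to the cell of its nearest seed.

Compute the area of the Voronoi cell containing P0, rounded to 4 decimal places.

1. box [0,51]×[0,14]: [(0, 0) (51, 0) (51, 14) (0, 14)]
2. ⊥bis P0·P1 via (20.885,6.455): [(0, 0) (30.0579, 0) (10.1632, 14) (0, 14)]  |A|=281.5474
3. ⊥bis P0·P2 via (19.82,7.28): [(1.3115, 0) (30.0579, 0) (19.7511, 7.2529)]  |A|=104.2474
4. ⊥bis P0·P3 via (28.95,6.855): [(1.3115, 0) (29.8129, 0) (29.7891, 0.1892) (19.7511, 7.2529)]  |A|=104.2242
5. ⊥bis P0·P4 via (25.335,8.465): [(1.3115, 0) (29.8129, 0) (29.7891, 0.1892) (19.7511, 7.2529)]  |A|=104.2242
6. ⊥bis P0·P5 via (17.045,9.125): [(12.2519, 4.3032) (7.9742, 0) (29.8129, 0) (29.7891, 0.1892) (19.7511, 7.2529)]  |A|=89.8888
7. ⊥bis P0·P6 via (17.2,7.305): [(16.5833, 6.0069) (13.7296, 0) (29.8129, 0) (29.7891, 0.1892) (19.7511, 7.2529)]  |A|=66.9273
8. ⊥bis P0·P7 via (31.7,4.73): [(16.5833, 6.0069) (13.7296, 0) (29.8129, 0) (29.7891, 0.1892) (19.7511, 7.2529)]  |A|=66.9273
9. canonical 5-gon: [(16.5833, 6.0069) (13.7296, 0) (29.8129, 0) (29.7891, 0.1892) (19.7511, 7.2529)]
10. shoelace: 66.9273

Area of P0's cell: 66.9273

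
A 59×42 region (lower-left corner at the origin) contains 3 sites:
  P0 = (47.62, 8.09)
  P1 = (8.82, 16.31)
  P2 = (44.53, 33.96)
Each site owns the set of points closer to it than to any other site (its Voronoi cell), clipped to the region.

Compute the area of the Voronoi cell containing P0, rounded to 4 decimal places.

Area of P0's cell: 648.9859

1. box [0,59]×[0,42]: [(0, 0) (59, 0) (59, 42) (0, 42)]
2. ⊥bis P0·P1 via (28.22,12.2): [(25.6354, 0) (59, 0) (59, 42) (34.5333, 42)]  |A|=1214.4581
3. ⊥bis P0·P2 via (46.075,21.025): [(29.6746, 19.0661) (25.6354, 0) (59, 0) (59, 22.5688)]  |A|=648.9859
4. canonical 4-gon: [(29.6746, 19.0661) (25.6354, 0) (59, 0) (59, 22.5688)]
5. shoelace: 648.9859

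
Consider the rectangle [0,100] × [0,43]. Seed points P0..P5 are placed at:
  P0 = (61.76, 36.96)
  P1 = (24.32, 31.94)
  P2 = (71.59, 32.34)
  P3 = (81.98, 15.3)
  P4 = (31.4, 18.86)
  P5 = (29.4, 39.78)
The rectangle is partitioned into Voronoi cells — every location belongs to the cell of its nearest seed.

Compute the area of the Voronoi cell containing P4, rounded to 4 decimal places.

Area of P4's cell: 1228.3406

1. box [0,100]×[0,43]: [(0, 0) (100, 0) (100, 43) (0, 43)]
2. ⊥bis P4·P0 via (46.58,27.91): [(0, 0) (63.2194, 0) (37.5837, 43) (0, 43)]  |A|=2167.2649
3. ⊥bis P4·P1 via (27.86,25.4): [(0, 10.3198) (0, 0) (63.2194, 0) (43.1442, 33.6731)]  |A|=1287.0153
4. ⊥bis P4·P2 via (51.495,25.6): [(0, 10.3198) (0, 0) (60.0814, 0) (56.0454, 12.0333) (43.1442, 33.6731)]  |A|=1268.1355
5. ⊥bis P4·P3 via (56.69,17.08): [(0, 10.3198) (0, 0) (55.4878, 0) (56.2846, 11.32) (56.0454, 12.0333) (43.1442, 33.6731)]  |A|=1242.1358
6. ⊥bis P4·P5 via (30.4,29.32): [(36.1107, 29.866) (0, 10.3198) (0, 0) (55.4878, 0) (56.2846, 11.32) (56.0454, 12.0333) (44.9122, 30.7074)]  |A|=1228.3406
7. canonical 7-gon: [(36.1107, 29.866) (0, 10.3198) (0, 0) (55.4878, 0) (56.2846, 11.32) (56.0454, 12.0333) (44.9122, 30.7074)]
8. shoelace: 1228.3406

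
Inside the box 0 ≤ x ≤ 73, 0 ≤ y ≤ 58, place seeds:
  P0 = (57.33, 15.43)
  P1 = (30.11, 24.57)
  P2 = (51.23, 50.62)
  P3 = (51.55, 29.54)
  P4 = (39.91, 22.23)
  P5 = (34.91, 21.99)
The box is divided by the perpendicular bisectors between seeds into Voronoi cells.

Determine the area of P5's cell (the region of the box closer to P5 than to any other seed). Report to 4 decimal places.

1. box [0,73]×[0,58]: [(0, 0) (73, 0) (73, 58) (0, 58)]
2. ⊥bis P5·P0 via (46.12,18.71): [(0, 0) (40.6455, 0) (57.6161, 58) (0, 58)]  |A|=2849.5871
3. ⊥bis P5·P1 via (32.51,23.28): [(19.997, 0) (40.6455, 0) (57.6161, 58) (51.172, 58)]  |A|=785.6861
4. ⊥bis P5·P2 via (43.07,36.305): [(40.3457, 37.858) (19.997, 0) (40.6455, 0) (50.0963, 32.2998)]  |A|=574.5923
5. ⊥bis P5·P3 via (43.23,25.765): [(38.9344, 35.2324) (19.997, 0) (40.6455, 0) (46.2419, 19.1268)]  |A|=478.7
6. ⊥bis P5·P4 via (37.41,22.11): [(36.9567, 31.553) (19.997, 0) (38.4713, 0)]  |A|=291.4595
7. canonical 3-gon: [(36.9567, 31.553) (19.997, 0) (38.4713, 0)]
8. shoelace: 291.4595

Area of P5's cell: 291.4595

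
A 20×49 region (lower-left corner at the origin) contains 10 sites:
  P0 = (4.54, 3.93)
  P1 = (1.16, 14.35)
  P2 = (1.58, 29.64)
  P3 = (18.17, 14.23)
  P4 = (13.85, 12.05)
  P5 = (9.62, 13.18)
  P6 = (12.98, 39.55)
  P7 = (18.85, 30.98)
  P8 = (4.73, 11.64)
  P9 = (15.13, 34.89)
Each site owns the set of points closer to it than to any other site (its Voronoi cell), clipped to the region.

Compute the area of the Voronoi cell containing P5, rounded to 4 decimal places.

Area of P5's cell: 83.4620

1. box [0,20]×[0,49]: [(0, 0) (20, 0) (20, 49) (0, 49)]
2. ⊥bis P5·P0 via (7.08,8.555): [(0, 12.4433) (20, 1.4595) (20, 49) (0, 49)]  |A|=840.9726
3. ⊥bis P5·P1 via (5.39,13.765): [(4.8396, 9.7854) (20, 1.4595) (20, 49) (10.2629, 49)]  |A|=551.2838
4. ⊥bis P5·P2 via (5.6,21.41): [(6.5087, 21.8538) (4.8396, 9.7854) (20, 1.4595) (20, 28.4438)]  |A|=280.4564
5. ⊥bis P5·P3 via (13.895,13.705): [(12.5329, 24.7964) (6.5087, 21.8538) (4.8396, 9.7854) (15.0661, 4.1691)]  |A|=132.2543
6. ⊥bis P5·P4 via (11.735,12.615): [(13.3064, 18.4975) (12.5329, 24.7964) (6.5087, 21.8538) (4.8396, 9.7854) (10.1936, 6.845)]  |A|=99.7014
7. ⊥bis P5·P6 via (11.3,26.365): [(13.3064, 18.4975) (12.5329, 24.7964) (6.5087, 21.8538) (4.8396, 9.7854) (10.1936, 6.845)]  |A|=99.7014
8. ⊥bis P5·P7 via (14.235,22.08): [(13.3064, 18.4975) (12.7734, 22.8379) (10.7118, 23.9069) (6.5087, 21.8538) (4.8396, 9.7854) (10.1936, 6.845)]  |A|=97.8112
9. ⊥bis P5·P8 via (7.175,12.41): [(13.3064, 18.4975) (12.7734, 22.8379) (10.7118, 23.9069) (6.5087, 21.8538) (5.8045, 16.7619) (8.6628, 7.6857) (10.1936, 6.845)]  |A|=83.462
10. ⊥bis P5·P9 via (12.375,24.035): [(13.3064, 18.4975) (12.7734, 22.8379) (10.7118, 23.9069) (6.5087, 21.8538) (5.8045, 16.7619) (8.6628, 7.6857) (10.1936, 6.845)]  |A|=83.462
11. canonical 7-gon: [(13.3064, 18.4975) (12.7734, 22.8379) (10.7118, 23.9069) (6.5087, 21.8538) (5.8045, 16.7619) (8.6628, 7.6857) (10.1936, 6.845)]
12. shoelace: 83.462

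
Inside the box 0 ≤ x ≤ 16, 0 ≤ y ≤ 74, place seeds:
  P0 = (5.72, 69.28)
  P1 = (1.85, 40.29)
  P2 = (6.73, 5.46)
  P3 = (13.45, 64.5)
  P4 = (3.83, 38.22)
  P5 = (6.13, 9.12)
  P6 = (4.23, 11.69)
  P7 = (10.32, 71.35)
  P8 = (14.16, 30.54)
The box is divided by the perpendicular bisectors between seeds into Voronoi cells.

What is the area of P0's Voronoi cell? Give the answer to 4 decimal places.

Area of P0's cell: 126.5461

1. box [0,16]×[0,74]: [(0, 0) (16, 0) (16, 74) (0, 74)]
2. ⊥bis P0·P1 via (3.785,54.785): [(0, 55.2903) (16, 53.1544) (16, 74) (0, 74)]  |A|=316.4429
3. ⊥bis P0·P2 via (6.225,37.37): [(0, 55.2903) (16, 53.1544) (16, 74) (0, 74)]  |A|=316.4429
4. ⊥bis P0·P3 via (9.585,66.89): [(0, 55.2903) (2.2281, 54.9928) (13.9816, 74) (0, 74)]  |A|=153.7194
5. ⊥bis P0·P4 via (4.775,53.75): [(0, 55.2903) (2.2281, 54.9928) (13.9816, 74) (0, 74)]  |A|=153.7194
6. ⊥bis P0·P5 via (5.925,39.2): [(0, 55.2903) (2.2281, 54.9928) (13.9816, 74) (0, 74)]  |A|=153.7194
7. ⊥bis P0·P6 via (4.975,40.485): [(0, 55.2903) (2.2281, 54.9928) (13.9816, 74) (0, 74)]  |A|=153.7194
8. ⊥bis P0·P7 via (8.02,70.315): [(0, 55.2903) (2.2281, 54.9928) (9.5713, 66.8678) (6.3618, 74) (0, 74)]  |A|=126.5461
9. ⊥bis P0·P8 via (9.94,49.91): [(0, 55.2903) (2.2281, 54.9928) (9.5713, 66.8678) (6.3618, 74) (0, 74)]  |A|=126.5461
10. canonical 5-gon: [(0, 55.2903) (2.2281, 54.9928) (9.5713, 66.8678) (6.3618, 74) (0, 74)]
11. shoelace: 126.5461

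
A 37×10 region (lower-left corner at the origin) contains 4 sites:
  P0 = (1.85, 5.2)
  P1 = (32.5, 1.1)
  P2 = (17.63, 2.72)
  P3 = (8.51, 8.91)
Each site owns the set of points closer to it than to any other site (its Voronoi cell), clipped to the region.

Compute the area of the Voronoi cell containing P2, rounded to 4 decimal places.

1. box [0,37]×[0,10]: [(0, 0) (37, 0) (37, 10) (0, 10)]
2. ⊥bis P2·P0 via (9.74,3.96): [(9.1176, 0) (37, 0) (37, 10) (10.6893, 10)]  |A|=270.9655
3. ⊥bis P2·P1 via (25.065,1.91): [(9.1176, 0) (24.8569, 0) (25.9464, 10) (10.6893, 10)]  |A|=154.9819
4. ⊥bis P2·P3 via (13.07,5.815): [(9.1232, 0) (24.8569, 0) (25.9464, 10) (15.9105, 10)]  |A|=128.848
5. canonical 4-gon: [(9.1232, 0) (24.8569, 0) (25.9464, 10) (15.9105, 10)]
6. shoelace: 128.848

Area of P2's cell: 128.8480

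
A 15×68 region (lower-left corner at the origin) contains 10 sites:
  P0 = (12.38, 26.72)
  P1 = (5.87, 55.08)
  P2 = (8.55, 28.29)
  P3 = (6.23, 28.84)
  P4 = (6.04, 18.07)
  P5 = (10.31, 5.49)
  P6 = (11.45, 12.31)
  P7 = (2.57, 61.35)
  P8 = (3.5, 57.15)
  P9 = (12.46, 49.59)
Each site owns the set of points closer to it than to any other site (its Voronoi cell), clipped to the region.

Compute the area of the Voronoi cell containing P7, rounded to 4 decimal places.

1. box [0,15]×[0,68]: [(0, 0) (15, 0) (15, 68) (0, 68)]
2. ⊥bis P7·P0 via (7.475,44.035): [(0, 41.9175) (15, 46.1667) (15, 68) (0, 68)]  |A|=359.3688
3. ⊥bis P7·P1 via (4.22,58.215): [(0, 55.9939) (15, 63.8887) (15, 68) (0, 68)]  |A|=120.8803
4. ⊥bis P7·P2 via (5.56,44.82): [(0, 55.9939) (15, 63.8887) (15, 68) (0, 68)]  |A|=120.8803
5. ⊥bis P7·P3 via (4.4,45.095): [(0, 55.9939) (15, 63.8887) (15, 68) (0, 68)]  |A|=120.8803
6. ⊥bis P7·P4 via (4.305,39.71): [(0, 55.9939) (15, 63.8887) (15, 68) (0, 68)]  |A|=120.8803
7. ⊥bis P7·P5 via (6.44,33.42): [(0, 55.9939) (15, 63.8887) (15, 68) (0, 68)]  |A|=120.8803
8. ⊥bis P7·P6 via (7.01,36.83): [(0, 55.9939) (15, 63.8887) (15, 68) (0, 68)]  |A|=120.8803
9. ⊥bis P7·P8 via (3.035,59.25): [(0, 58.578) (8.4753, 60.4546) (15, 63.8887) (15, 68) (0, 68)]  |A|=109.9301
10. ⊥bis P7·P9 via (7.515,55.47): [(0, 58.578) (8.4753, 60.4546) (15, 63.8887) (15, 68) (0, 68)]  |A|=109.9301
11. canonical 5-gon: [(0, 58.578) (8.4753, 60.4546) (15, 63.8887) (15, 68) (0, 68)]
12. shoelace: 109.9301

Area of P7's cell: 109.9301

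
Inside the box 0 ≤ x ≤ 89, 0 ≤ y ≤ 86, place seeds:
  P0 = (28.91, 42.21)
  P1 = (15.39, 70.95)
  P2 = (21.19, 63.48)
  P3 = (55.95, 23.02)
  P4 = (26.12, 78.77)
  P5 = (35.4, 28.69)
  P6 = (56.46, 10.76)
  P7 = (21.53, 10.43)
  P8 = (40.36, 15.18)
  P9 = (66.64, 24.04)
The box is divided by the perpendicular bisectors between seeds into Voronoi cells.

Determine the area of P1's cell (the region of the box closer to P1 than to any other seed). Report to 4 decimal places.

Area of P1's cell: 479.8143

1. box [0,89]×[0,86]: [(0, 0) (89, 0) (89, 86) (0, 86)]
2. ⊥bis P1·P0 via (22.15,56.58): [(0, 46.1601) (84.6893, 86) (0, 86)]  |A|=1687.0059
3. ⊥bis P1·P2 via (18.29,67.215): [(0, 53.0139) (42.4838, 86) (0, 86)]  |A|=700.6866
4. ⊥bis P1·P3 via (35.67,46.985): [(0, 53.0139) (42.4838, 86) (0, 86)]  |A|=700.6866
5. ⊥bis P1·P4 via (20.755,74.86): [(0, 53.0139) (23.4224, 71.2) (12.6362, 86) (0, 86)]  |A|=479.8143
6. ⊥bis P1·P5 via (25.395,49.82): [(0, 53.0139) (23.4224, 71.2) (12.6362, 86) (0, 86)]  |A|=479.8143
7. ⊥bis P1·P6 via (35.925,40.855): [(0, 53.0139) (23.4224, 71.2) (12.6362, 86) (0, 86)]  |A|=479.8143
8. ⊥bis P1·P7 via (18.46,40.69): [(0, 53.0139) (23.4224, 71.2) (12.6362, 86) (0, 86)]  |A|=479.8143
9. ⊥bis P1·P8 via (27.875,43.065): [(0, 53.0139) (23.4224, 71.2) (12.6362, 86) (0, 86)]  |A|=479.8143
10. ⊥bis P1·P9 via (41.015,47.495): [(0, 53.0139) (23.4224, 71.2) (12.6362, 86) (0, 86)]  |A|=479.8143
11. canonical 4-gon: [(0, 53.0139) (23.4224, 71.2) (12.6362, 86) (0, 86)]
12. shoelace: 479.8143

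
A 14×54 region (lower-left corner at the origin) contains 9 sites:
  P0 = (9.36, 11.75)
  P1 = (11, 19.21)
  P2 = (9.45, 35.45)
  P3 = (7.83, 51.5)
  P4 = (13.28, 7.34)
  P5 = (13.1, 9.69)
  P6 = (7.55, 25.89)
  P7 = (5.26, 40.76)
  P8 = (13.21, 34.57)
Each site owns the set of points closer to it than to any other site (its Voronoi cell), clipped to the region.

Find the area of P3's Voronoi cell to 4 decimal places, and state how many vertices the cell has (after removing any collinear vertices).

Area of P3's cell: 111.7043 (4 vertices)

1. box [0,14]×[0,54]: [(0, 0) (14, 0) (14, 54) (0, 54)]
2. ⊥bis P3·P0 via (8.595,31.625): [(0, 31.2942) (14, 31.833) (14, 54) (0, 54)]  |A|=314.1095
3. ⊥bis P3·P1 via (9.415,35.355): [(0, 34.4307) (14, 35.8051) (14, 54) (0, 54)]  |A|=264.3492
4. ⊥bis P3·P2 via (8.64,43.475): [(0, 42.6029) (14, 44.016) (14, 54) (0, 54)]  |A|=149.6675
5. ⊥bis P3·P4 via (10.555,29.42): [(0, 42.6029) (14, 44.016) (14, 54) (0, 54)]  |A|=149.6675
6. ⊥bis P3·P5 via (10.465,30.595): [(0, 42.6029) (14, 44.016) (14, 54) (0, 54)]  |A|=149.6675
7. ⊥bis P3·P6 via (7.69,38.695): [(0, 42.6029) (14, 44.016) (14, 54) (0, 54)]  |A|=149.6675
8. ⊥bis P3·P7 via (6.545,46.13): [(0, 47.6962) (14, 44.3461) (14, 54) (0, 54)]  |A|=111.7043
9. ⊥bis P3·P8 via (10.52,43.035): [(0, 47.6962) (14, 44.3461) (14, 54) (0, 54)]  |A|=111.7043
10. canonical 4-gon: [(0, 47.6962) (14, 44.3461) (14, 54) (0, 54)]
11. shoelace: 111.7043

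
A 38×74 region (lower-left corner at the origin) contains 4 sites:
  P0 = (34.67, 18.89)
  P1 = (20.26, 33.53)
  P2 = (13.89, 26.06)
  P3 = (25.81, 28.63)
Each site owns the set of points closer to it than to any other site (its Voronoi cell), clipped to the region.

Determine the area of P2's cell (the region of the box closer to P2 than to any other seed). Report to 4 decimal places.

1. box [0,38]×[0,74]: [(0, 0) (38, 0) (38, 74) (0, 74)]
2. ⊥bis P2·P0 via (24.28,22.475): [(0, 0) (16.5252, 0) (38, 62.2381) (38, 74) (0, 74)]  |A|=2143.7229
3. ⊥bis P2·P1 via (17.075,29.795): [(0, 44.3556) (0, 0) (16.5252, 0) (24.5935, 23.3836)]  |A|=738.6392
4. ⊥bis P2·P3 via (19.85,27.345): [(19.8279, 27.4475) (0, 44.3556) (0, 0) (16.5252, 0) (22.1998, 16.4462)]  |A|=717.2449
5. canonical 5-gon: [(19.8279, 27.4475) (0, 44.3556) (0, 0) (16.5252, 0) (22.1998, 16.4462)]
6. shoelace: 717.2449

Area of P2's cell: 717.2449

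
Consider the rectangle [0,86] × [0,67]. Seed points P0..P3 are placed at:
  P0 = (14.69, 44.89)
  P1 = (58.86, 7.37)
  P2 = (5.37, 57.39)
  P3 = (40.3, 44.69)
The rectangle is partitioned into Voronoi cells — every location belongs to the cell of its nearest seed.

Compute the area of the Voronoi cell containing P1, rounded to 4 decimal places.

1. box [0,86]×[0,67]: [(0, 0) (86, 0) (86, 67) (0, 67)]
2. ⊥bis P1·P0 via (36.775,26.13): [(14.579, 0) (86, 0) (86, 67) (71.4918, 67)]  |A|=2878.6274
3. ⊥bis P1·P2 via (32.115,32.38): [(14.579, 0) (86, 0) (86, 67) (71.4918, 67)]  |A|=2878.6274
4. ⊥bis P1·P3 via (49.58,26.03): [(27.2618, 14.9307) (14.579, 0) (86, 0) (86, 44.1424)]  |A|=1829.6057
5. canonical 4-gon: [(27.2618, 14.9307) (14.579, 0) (86, 0) (86, 44.1424)]
6. shoelace: 1829.6057

Area of P1's cell: 1829.6057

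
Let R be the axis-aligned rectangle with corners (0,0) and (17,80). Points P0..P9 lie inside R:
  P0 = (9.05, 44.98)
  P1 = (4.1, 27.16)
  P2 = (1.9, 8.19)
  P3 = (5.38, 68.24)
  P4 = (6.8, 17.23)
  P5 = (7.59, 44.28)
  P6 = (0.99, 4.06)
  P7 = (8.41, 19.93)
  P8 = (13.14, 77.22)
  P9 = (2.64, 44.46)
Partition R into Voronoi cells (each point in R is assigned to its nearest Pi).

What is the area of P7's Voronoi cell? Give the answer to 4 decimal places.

Area of P7's cell: 120.7913

1. box [0,17]×[0,80]: [(0, 0) (17, 0) (17, 80) (0, 80)]
2. ⊥bis P7·P0 via (8.73,32.455): [(0, 32.678) (0, 0) (17, 0) (17, 32.2437)]  |A|=551.8349
3. ⊥bis P7·P1 via (6.255,23.545): [(0, 19.8162) (0, 0) (17, 0) (17, 29.9504)]  |A|=423.0162
4. ⊥bis P7·P2 via (5.155,14.06): [(0, 19.8162) (0, 16.9185) (17, 7.4918) (17, 29.9504)]  |A|=215.5287
5. ⊥bis P7·P3 via (6.895,44.085): [(0, 19.8162) (0, 16.9185) (17, 7.4918) (17, 29.9504)]  |A|=215.5287
6. ⊥bis P7·P4 via (7.605,18.58): [(2.7663, 21.4653) (17, 12.9778) (17, 29.9504)]  |A|=120.7913
7. ⊥bis P7·P5 via (8,32.105): [(2.7663, 21.4653) (17, 12.9778) (17, 29.9504)]  |A|=120.7913
8. ⊥bis P7·P6 via (4.7,11.995): [(2.7663, 21.4653) (17, 12.9778) (17, 29.9504)]  |A|=120.7913
9. ⊥bis P7·P8 via (10.775,48.575): [(2.7663, 21.4653) (17, 12.9778) (17, 29.9504)]  |A|=120.7913
10. ⊥bis P7·P9 via (5.525,32.195): [(2.7663, 21.4653) (17, 12.9778) (17, 29.9504)]  |A|=120.7913
11. canonical 3-gon: [(2.7663, 21.4653) (17, 12.9778) (17, 29.9504)]
12. shoelace: 120.7913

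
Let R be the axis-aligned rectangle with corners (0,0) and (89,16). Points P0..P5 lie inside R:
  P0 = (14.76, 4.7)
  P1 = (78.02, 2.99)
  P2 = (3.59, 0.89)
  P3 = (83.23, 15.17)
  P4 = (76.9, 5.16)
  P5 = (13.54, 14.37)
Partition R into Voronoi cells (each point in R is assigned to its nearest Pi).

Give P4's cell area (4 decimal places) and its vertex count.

Area of P4's cell: 502.0855 (6 vertices)

1. box [0,89]×[0,16]: [(0, 0) (89, 0) (89, 16) (0, 16)]
2. ⊥bis P4·P0 via (45.83,4.93): [(45.8665, 0) (89, 0) (89, 16) (45.7481, 16)]  |A|=691.0836
3. ⊥bis P4·P1 via (77.46,4.075): [(45.8665, 0) (69.5647, 0) (89, 10.0311) (89, 16) (45.7481, 16)]  |A|=593.6046
4. ⊥bis P4·P2 via (40.245,3.025): [(45.8665, 0) (69.5647, 0) (89, 10.0311) (89, 16) (45.7481, 16)]  |A|=593.6046
5. ⊥bis P4·P3 via (80.065,10.165): [(45.8665, 0) (69.5647, 0) (84.1969, 7.5521) (70.8378, 16) (45.7481, 16)]  |A|=502.5538
6. ⊥bis P4·P5 via (45.22,9.765): [(45.7664, 13.5238) (45.8665, 0) (69.5647, 0) (84.1969, 7.5521) (70.8378, 16) (46.1263, 16)]  |A|=502.0855
7. canonical 6-gon: [(45.7664, 13.5238) (45.8665, 0) (69.5647, 0) (84.1969, 7.5521) (70.8378, 16) (46.1263, 16)]
8. shoelace: 502.0855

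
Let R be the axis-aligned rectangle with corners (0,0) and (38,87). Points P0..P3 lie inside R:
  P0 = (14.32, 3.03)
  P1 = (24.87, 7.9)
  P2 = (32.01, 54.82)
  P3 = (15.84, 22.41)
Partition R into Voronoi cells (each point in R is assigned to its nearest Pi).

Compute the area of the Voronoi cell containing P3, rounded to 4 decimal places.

Area of P3's cell: 923.9204

1. box [0,38]×[0,87]: [(0, 0) (38, 0) (38, 87) (0, 87)]
2. ⊥bis P3·P0 via (15.08,12.72): [(0, 13.9027) (38, 10.9224) (38, 87) (0, 87)]  |A|=2834.3231
3. ⊥bis P3·P1 via (20.355,15.155): [(0, 13.9027) (16.2898, 12.6251) (38, 26.136) (38, 87) (0, 87)]  |A|=2669.1775
4. ⊥bis P3·P2 via (23.925,38.615): [(0, 50.5517) (0, 13.9027) (16.2898, 12.6251) (38, 26.136) (38, 31.5927)]  |A|=923.9204
5. canonical 5-gon: [(0, 50.5517) (0, 13.9027) (16.2898, 12.6251) (38, 26.136) (38, 31.5927)]
6. shoelace: 923.9204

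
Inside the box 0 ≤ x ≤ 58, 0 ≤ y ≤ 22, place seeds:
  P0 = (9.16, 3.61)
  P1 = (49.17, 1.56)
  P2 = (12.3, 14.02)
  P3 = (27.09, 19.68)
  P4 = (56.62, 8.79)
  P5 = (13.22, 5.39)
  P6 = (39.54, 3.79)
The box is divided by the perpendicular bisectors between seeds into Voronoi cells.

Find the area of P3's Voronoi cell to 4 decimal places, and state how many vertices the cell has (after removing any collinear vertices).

Area of P3's cell: 238.1687 (5 vertices)

1. box [0,58]×[0,22]: [(0, 0) (58, 0) (58, 22) (0, 22)]
2. ⊥bis P3·P0 via (18.125,11.645): [(28.562, 0) (58, 0) (58, 22) (8.8442, 22)]  |A|=864.532
3. ⊥bis P3·P1 via (38.13,10.62): [(28.562, 0) (29.4147, 0) (47.469, 22) (8.8442, 22)]  |A|=434.2527
4. ⊥bis P3·P2 via (19.695,16.85): [(24.3411, 4.7094) (28.562, 0) (29.4147, 0) (47.469, 22) (17.7241, 22)]  |A|=357.4831
5. ⊥bis P3·P4 via (41.855,14.235): [(24.3411, 4.7094) (28.562, 0) (29.4147, 0) (42.4739, 15.9132) (44.7186, 22) (17.7241, 22)]  |A|=349.1123
6. ⊥bis P3·P5 via (20.155,12.535): [(22.0503, 10.6954) (31.0352, 1.9746) (42.4739, 15.9132) (44.7186, 22) (17.7241, 22)]  |A|=321.3767
7. ⊥bis P3·P6 via (33.315,11.735): [(22.0503, 10.6954) (26.4892, 6.3869) (44.0287, 20.1293) (44.7186, 22) (17.7241, 22)]  |A|=238.1687
8. canonical 5-gon: [(22.0503, 10.6954) (26.4892, 6.3869) (44.0287, 20.1293) (44.7186, 22) (17.7241, 22)]
9. shoelace: 238.1687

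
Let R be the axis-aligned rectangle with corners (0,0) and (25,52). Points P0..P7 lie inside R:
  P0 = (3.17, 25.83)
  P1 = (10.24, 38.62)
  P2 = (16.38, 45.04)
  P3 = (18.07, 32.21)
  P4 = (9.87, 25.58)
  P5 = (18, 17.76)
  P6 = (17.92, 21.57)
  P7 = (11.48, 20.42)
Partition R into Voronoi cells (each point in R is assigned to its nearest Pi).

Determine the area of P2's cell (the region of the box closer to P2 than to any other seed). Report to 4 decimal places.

Area of P2's cell: 201.0933

1. box [0,25]×[0,52]: [(0, 0) (25, 0) (25, 52) (0, 52)]
2. ⊥bis P2·P0 via (9.775,35.435): [(0, 42.1569) (25, 24.9653) (25, 52) (0, 52)]  |A|=460.972
3. ⊥bis P2·P1 via (13.31,41.83): [(25, 30.6498) (25, 52) (2.6762, 52)]  |A|=238.3081
4. ⊥bis P2·P3 via (17.225,38.625): [(16.7294, 38.5597) (25, 39.6491) (25, 52) (2.6762, 52)]  |A|=201.0933
5. ⊥bis P2·P4 via (13.125,35.31): [(16.7294, 38.5597) (25, 39.6491) (25, 52) (2.6762, 52)]  |A|=201.0933
6. ⊥bis P2·P5 via (17.19,31.4): [(16.7294, 38.5597) (25, 39.6491) (25, 52) (2.6762, 52)]  |A|=201.0933
7. ⊥bis P2·P6 via (17.15,33.305): [(16.7294, 38.5597) (25, 39.6491) (25, 52) (2.6762, 52)]  |A|=201.0933
8. ⊥bis P2·P7 via (13.93,32.73): [(16.7294, 38.5597) (25, 39.6491) (25, 52) (2.6762, 52)]  |A|=201.0933
9. canonical 4-gon: [(16.7294, 38.5597) (25, 39.6491) (25, 52) (2.6762, 52)]
10. shoelace: 201.0933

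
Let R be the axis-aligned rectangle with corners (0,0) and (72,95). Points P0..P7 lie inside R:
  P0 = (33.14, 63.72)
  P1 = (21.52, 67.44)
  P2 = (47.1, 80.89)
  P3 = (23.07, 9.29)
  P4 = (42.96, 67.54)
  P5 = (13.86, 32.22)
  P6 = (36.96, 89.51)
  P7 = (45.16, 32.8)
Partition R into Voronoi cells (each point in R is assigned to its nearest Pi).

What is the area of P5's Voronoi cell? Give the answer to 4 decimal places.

Area of P5's cell: 908.8456

1. box [0,72]×[0,95]: [(0, 0) (72, 0) (72, 95) (0, 95)]
2. ⊥bis P5·P0 via (23.5,47.97): [(0, 62.3535) (0, 0) (72, 0) (72, 18.2849)]  |A|=2902.9829
3. ⊥bis P5·P1 via (17.69,49.83): [(21.9885, 48.8951) (0, 53.6774) (0, 0) (72, 0) (72, 18.2849)]  |A|=2807.5956
4. ⊥bis P5·P2 via (30.48,56.555): [(21.9885, 48.8951) (0, 53.6774) (0, 0) (72, 0) (72, 18.2849)]  |A|=2807.5956
5. ⊥bis P5·P3 via (18.465,20.755): [(48.3517, 32.7592) (21.9885, 48.8951) (0, 53.6774) (0, 13.3384)]  |A|=1089.5936
6. ⊥bis P5·P4 via (28.41,49.88): [(48.3517, 32.7592) (21.9885, 48.8951) (0, 53.6774) (0, 13.3384)]  |A|=1089.5936
7. ⊥bis P5·P6 via (25.41,60.865): [(48.3517, 32.7592) (21.9885, 48.8951) (0, 53.6774) (0, 13.3384)]  |A|=1089.5936
8. ⊥bis P5·P7 via (29.51,32.51): [(29.6446, 25.2454) (29.2892, 44.4267) (21.9885, 48.8951) (0, 53.6774) (0, 13.3384)]  |A|=908.8456
9. canonical 5-gon: [(29.6446, 25.2454) (29.2892, 44.4267) (21.9885, 48.8951) (0, 53.6774) (0, 13.3384)]
10. shoelace: 908.8456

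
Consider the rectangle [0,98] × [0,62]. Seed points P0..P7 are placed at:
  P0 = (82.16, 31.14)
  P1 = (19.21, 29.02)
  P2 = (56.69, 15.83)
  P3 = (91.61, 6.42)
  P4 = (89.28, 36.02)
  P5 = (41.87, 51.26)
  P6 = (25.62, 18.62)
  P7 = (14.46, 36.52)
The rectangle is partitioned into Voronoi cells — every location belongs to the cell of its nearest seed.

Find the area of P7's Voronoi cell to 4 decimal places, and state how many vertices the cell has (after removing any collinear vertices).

Area of P7's cell: 787.2969 (4 vertices)

1. box [0,98]×[0,62]: [(0, 0) (98, 0) (98, 62) (0, 62)]
2. ⊥bis P7·P0 via (48.31,33.83): [(0, 0) (45.6216, 0) (50.5486, 62) (0, 62)]  |A|=2981.2765
3. ⊥bis P7·P1 via (16.835,32.77): [(0, 22.1078) (49.8894, 53.7044) (50.5486, 62) (0, 62)]  |A|=1204.7623
4. ⊥bis P7·P2 via (35.575,26.175): [(0, 22.1078) (48.6907, 52.9453) (50.0494, 55.7185) (50.5486, 62) (0, 62)]  |A|=1203.616
5. ⊥bis P7·P3 via (53.035,21.47): [(0, 22.1078) (48.6907, 52.9453) (50.0494, 55.7185) (50.5486, 62) (0, 62)]  |A|=1203.616
6. ⊥bis P7·P4 via (51.87,36.27): [(0, 22.1078) (48.6907, 52.9453) (50.0494, 55.7185) (50.5486, 62) (0, 62)]  |A|=1203.616
7. ⊥bis P7·P5 via (28.165,43.89): [(0, 22.1078) (29.7472, 40.9477) (18.4262, 62) (0, 62)]  |A|=787.2969
8. ⊥bis P7·P6 via (20.04,27.57): [(0, 22.1078) (29.7472, 40.9477) (18.4262, 62) (0, 62)]  |A|=787.2969
9. canonical 4-gon: [(0, 22.1078) (29.7472, 40.9477) (18.4262, 62) (0, 62)]
10. shoelace: 787.2969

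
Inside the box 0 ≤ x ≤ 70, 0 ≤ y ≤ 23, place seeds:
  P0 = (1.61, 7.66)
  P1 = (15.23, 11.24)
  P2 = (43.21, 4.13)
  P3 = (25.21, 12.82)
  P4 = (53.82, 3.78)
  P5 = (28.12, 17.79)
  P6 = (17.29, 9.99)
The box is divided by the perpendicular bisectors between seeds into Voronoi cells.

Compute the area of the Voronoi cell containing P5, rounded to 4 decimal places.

1. box [0,70]×[0,23]: [(0, 0) (70, 0) (70, 23) (0, 23)]
2. ⊥bis P5·P0 via (14.865,12.725): [(19.7275, 0) (70, 0) (70, 23) (10.9387, 23)]  |A|=1257.3388
3. ⊥bis P5·P1 via (21.675,14.515): [(29.0507, 0) (70, 0) (70, 23) (17.3634, 23)]  |A|=1076.2376
4. ⊥bis P5·P2 via (35.665,10.96): [(27.8617, 2.3399) (46.564, 23) (17.3634, 23)]  |A|=301.6447
5. ⊥bis P5·P3 via (26.665,15.305): [(18.9901, 19.7988) (35.118, 10.3557) (46.564, 23) (17.3634, 23)]  |A|=202.7451
6. ⊥bis P5·P4 via (40.97,10.785): [(18.9901, 19.7988) (35.118, 10.3557) (46.564, 23) (17.3634, 23)]  |A|=202.7451
7. ⊥bis P5·P6 via (22.705,13.89): [(18.9901, 19.7988) (35.118, 10.3557) (46.564, 23) (17.3634, 23)]  |A|=202.7451
8. canonical 4-gon: [(18.9901, 19.7988) (35.118, 10.3557) (46.564, 23) (17.3634, 23)]
9. shoelace: 202.7451

Area of P5's cell: 202.7451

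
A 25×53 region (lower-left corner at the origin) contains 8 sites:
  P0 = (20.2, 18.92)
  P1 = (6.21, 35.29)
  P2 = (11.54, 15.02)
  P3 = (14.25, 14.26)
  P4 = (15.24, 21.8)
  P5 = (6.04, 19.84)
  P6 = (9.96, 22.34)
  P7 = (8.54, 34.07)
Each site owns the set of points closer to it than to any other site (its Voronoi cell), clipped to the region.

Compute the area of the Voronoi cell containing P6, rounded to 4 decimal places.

Area of P6's cell: 58.4201

1. box [0,25]×[0,53]: [(0, 0) (25, 0) (25, 53) (0, 53)]
2. ⊥bis P6·P0 via (15.08,20.63): [(0, 0) (8.1899, 0) (25, 50.332) (25, 53) (0, 53)]  |A|=901.9572
3. ⊥bis P6·P1 via (8.085,28.815): [(0, 26.4738) (0, 0) (8.1899, 0) (18.8553, 31.9338)]  |A|=380.3529
4. ⊥bis P6·P2 via (10.75,18.68): [(0, 26.4738) (0, 16.3596) (14.7145, 19.5357) (18.8553, 31.9338)]  |A|=179.9928
5. ⊥bis P6·P3 via (12.105,18.3): [(0, 26.4738) (0, 16.3596) (14.2392, 19.4331) (14.7753, 19.7178) (18.8553, 31.9338)]  |A|=179.9526
6. ⊥bis P6·P4 via (12.6,22.07): [(13.4487, 30.3682) (0, 26.4738) (0, 16.3596) (12.2872, 19.0118)]  |A|=136.24
7. ⊥bis P6·P5 via (8,21.09): [(13.4487, 30.3682) (3.8546, 27.59) (9.6838, 18.4499) (12.2872, 19.0118)]  |A|=66.3995
8. ⊥bis P6·P7 via (9.25,28.205): [(13.2773, 28.6925) (3.8772, 27.5546) (9.6838, 18.4499) (12.2872, 19.0118)]  |A|=58.4201
9. canonical 4-gon: [(13.2773, 28.6925) (3.8772, 27.5546) (9.6838, 18.4499) (12.2872, 19.0118)]
10. shoelace: 58.4201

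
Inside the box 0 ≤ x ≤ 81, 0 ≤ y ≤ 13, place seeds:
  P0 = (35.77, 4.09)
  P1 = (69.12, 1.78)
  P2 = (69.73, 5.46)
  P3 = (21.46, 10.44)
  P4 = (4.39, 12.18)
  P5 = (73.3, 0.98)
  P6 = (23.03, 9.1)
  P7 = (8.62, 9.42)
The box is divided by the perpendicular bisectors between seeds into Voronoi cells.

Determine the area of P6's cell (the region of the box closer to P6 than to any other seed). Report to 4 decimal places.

Area of P6's cell: 127.0466

1. box [0,81]×[0,13]: [(0, 0) (81, 0) (81, 13) (0, 13)]
2. ⊥bis P6·P0 via (29.4,6.595): [(0, 0) (26.8065, 0) (31.9188, 13) (0, 13)]  |A|=381.7143
3. ⊥bis P6·P1 via (46.075,5.44): [(0, 0) (26.8065, 0) (31.9188, 13) (0, 13)]  |A|=381.7143
4. ⊥bis P6·P2 via (46.38,7.28): [(0, 0) (26.8065, 0) (31.9188, 13) (0, 13)]  |A|=381.7143
5. ⊥bis P6·P3 via (22.245,9.77): [(13.9063, 0) (26.8065, 0) (31.9188, 13) (25.0018, 13)]  |A|=128.8118
6. ⊥bis P6·P4 via (13.71,10.64): [(13.9063, 0) (26.8065, 0) (31.9188, 13) (25.0018, 13)]  |A|=128.8118
7. ⊥bis P6·P5 via (48.165,5.04): [(13.9063, 0) (26.8065, 0) (31.9188, 13) (25.0018, 13)]  |A|=128.8118
8. ⊥bis P6·P7 via (15.825,9.26): [(15.6651, 2.0607) (15.6194, 0) (26.8065, 0) (31.9188, 13) (25.0018, 13)]  |A|=127.0466
9. canonical 5-gon: [(15.6651, 2.0607) (15.6194, 0) (26.8065, 0) (31.9188, 13) (25.0018, 13)]
10. shoelace: 127.0466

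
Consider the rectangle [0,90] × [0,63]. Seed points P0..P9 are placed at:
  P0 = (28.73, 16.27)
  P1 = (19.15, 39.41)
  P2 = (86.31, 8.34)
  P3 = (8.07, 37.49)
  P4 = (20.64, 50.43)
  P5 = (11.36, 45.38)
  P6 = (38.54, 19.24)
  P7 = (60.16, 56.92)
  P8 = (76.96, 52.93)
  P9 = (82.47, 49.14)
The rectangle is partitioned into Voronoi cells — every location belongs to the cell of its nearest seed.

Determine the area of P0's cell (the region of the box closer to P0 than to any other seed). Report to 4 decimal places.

Area of P0's cell: 786.4177

1. box [0,90]×[0,63]: [(0, 0) (90, 0) (90, 63) (0, 63)]
2. ⊥bis P0·P1 via (23.94,27.84): [(0, 17.9288) (0, 0) (90, 0) (90, 55.189)]  |A|=3290.2989
3. ⊥bis P0·P2 via (57.52,12.305): [(61.8193, 43.5221) (0, 17.9288) (0, 0) (55.8253, 0)]  |A|=1768.9899
4. ⊥bis P0·P3 via (18.4,26.88): [(61.8193, 43.5221) (16.017, 24.5598) (0, 8.9656) (0, 0) (55.8253, 0)]  |A|=1697.2082
5. ⊥bis P0·P4 via (24.685,33.35): [(61.6231, 42.0979) (54.0434, 40.3028) (16.017, 24.5598) (0, 8.9656) (0, 0) (55.8253, 0)]  |A|=1691.9869
6. ⊥bis P0·P5 via (20.045,30.825): [(61.6231, 42.0979) (54.0434, 40.3028) (16.017, 24.5598) (0, 8.9656) (0, 0) (55.8253, 0)]  |A|=1691.9869
7. ⊥bis P0·P6 via (33.635,17.755): [(29.842, 30.2834) (16.017, 24.5598) (0, 8.9656) (0, 0) (39.0104, 0)]  |A|=786.4177
8. ⊥bis P0·P7 via (44.445,36.595): [(29.842, 30.2834) (16.017, 24.5598) (0, 8.9656) (0, 0) (39.0104, 0)]  |A|=786.4177
9. ⊥bis P0·P8 via (52.845,34.6): [(29.842, 30.2834) (16.017, 24.5598) (0, 8.9656) (0, 0) (39.0104, 0)]  |A|=786.4177
10. ⊥bis P0·P9 via (55.6,32.705): [(29.842, 30.2834) (16.017, 24.5598) (0, 8.9656) (0, 0) (39.0104, 0)]  |A|=786.4177
11. canonical 5-gon: [(29.842, 30.2834) (16.017, 24.5598) (0, 8.9656) (0, 0) (39.0104, 0)]
12. shoelace: 786.4177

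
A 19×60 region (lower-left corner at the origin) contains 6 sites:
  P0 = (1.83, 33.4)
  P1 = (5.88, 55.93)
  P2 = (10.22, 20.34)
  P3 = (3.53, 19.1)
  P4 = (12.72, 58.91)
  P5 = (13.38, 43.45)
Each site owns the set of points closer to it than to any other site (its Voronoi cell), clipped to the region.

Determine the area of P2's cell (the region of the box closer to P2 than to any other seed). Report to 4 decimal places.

1. box [0,19]×[0,60]: [(0, 0) (19, 0) (19, 60) (0, 60)]
2. ⊥bis P2·P0 via (6.025,26.87): [(0, 22.9994) (0, 0) (19, 0) (19, 35.2054)]  |A|=552.9458
3. ⊥bis P2·P1 via (8.05,38.135): [(0, 22.9994) (0, 0) (19, 0) (19, 35.2054)]  |A|=552.9458
4. ⊥bis P2·P3 via (6.875,19.72): [(5.6003, 26.5972) (10.5301, 0) (19, 0) (19, 35.2054)]  |A|=348.508
5. ⊥bis P2·P4 via (11.47,39.625): [(5.6003, 26.5972) (10.5301, 0) (19, 0) (19, 35.2054)]  |A|=348.508
6. ⊥bis P2·P5 via (11.8,31.895): [(13.4878, 31.6642) (5.6003, 26.5972) (10.5301, 0) (19, 0) (19, 30.9105)]  |A|=336.6708
7. canonical 5-gon: [(13.4878, 31.6642) (5.6003, 26.5972) (10.5301, 0) (19, 0) (19, 30.9105)]
8. shoelace: 336.6708

Area of P2's cell: 336.6708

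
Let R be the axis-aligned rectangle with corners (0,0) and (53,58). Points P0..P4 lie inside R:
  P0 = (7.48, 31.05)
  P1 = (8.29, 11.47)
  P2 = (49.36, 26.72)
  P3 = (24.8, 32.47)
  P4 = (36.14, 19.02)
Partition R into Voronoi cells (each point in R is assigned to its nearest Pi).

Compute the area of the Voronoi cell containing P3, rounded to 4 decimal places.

Area of P3's cell: 839.0480

1. box [0,53]×[0,58]: [(0, 0) (53, 0) (53, 58) (0, 58)]
2. ⊥bis P3·P0 via (16.14,31.76): [(18.7439, 0) (53, 0) (53, 58) (13.9887, 58)]  |A|=2124.7557
3. ⊥bis P3·P1 via (16.545,21.97): [(16.97, 21.6358) (44.4899, 0) (53, 0) (53, 58) (13.9887, 58)]  |A|=1846.2375
4. ⊥bis P3·P2 via (37.08,29.595): [(16.97, 21.6358) (32.3802, 9.5205) (43.7302, 58) (13.9887, 58)]  |A|=983.0541
5. ⊥bis P3·P4 via (30.47,25.745): [(16.97, 21.6358) (21.4339, 18.1264) (37.5826, 31.7418) (43.7302, 58) (13.9887, 58)]  |A|=839.048
6. canonical 5-gon: [(16.97, 21.6358) (21.4339, 18.1264) (37.5826, 31.7418) (43.7302, 58) (13.9887, 58)]
7. shoelace: 839.048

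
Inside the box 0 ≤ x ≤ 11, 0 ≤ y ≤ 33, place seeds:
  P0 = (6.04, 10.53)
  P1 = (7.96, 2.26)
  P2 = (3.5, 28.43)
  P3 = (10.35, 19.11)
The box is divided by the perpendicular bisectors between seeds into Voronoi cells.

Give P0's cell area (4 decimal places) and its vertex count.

Area of P0's cell: 111.3835 (5 vertices)

1. box [0,11]×[0,33]: [(0, 0) (11, 0) (11, 33) (0, 33)]
2. ⊥bis P0·P1 via (7,6.395): [(0, 4.7698) (11, 7.3237) (11, 33) (0, 33)]  |A|=296.4857
3. ⊥bis P0·P2 via (4.77,19.48): [(0, 18.8031) (0, 4.7698) (11, 7.3237) (11, 20.364)]  |A|=148.9052
4. ⊥bis P0·P3 via (8.195,14.82): [(0.2072, 18.8325) (0, 18.8031) (0, 4.7698) (11, 7.3237) (11, 13.411)]  |A|=111.3835
5. canonical 5-gon: [(0.2072, 18.8325) (0, 18.8031) (0, 4.7698) (11, 7.3237) (11, 13.411)]
6. shoelace: 111.3835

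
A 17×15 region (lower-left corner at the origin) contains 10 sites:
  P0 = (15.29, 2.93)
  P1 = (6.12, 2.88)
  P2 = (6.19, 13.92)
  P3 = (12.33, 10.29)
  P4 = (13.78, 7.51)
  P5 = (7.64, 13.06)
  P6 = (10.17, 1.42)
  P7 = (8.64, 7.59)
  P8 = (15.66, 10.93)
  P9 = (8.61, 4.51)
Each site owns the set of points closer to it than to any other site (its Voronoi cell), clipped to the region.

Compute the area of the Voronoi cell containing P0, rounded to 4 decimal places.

Area of P0's cell: 22.8611

1. box [0,17]×[0,15]: [(0, 0) (17, 0) (17, 15) (0, 15)]
2. ⊥bis P0·P1 via (10.705,2.905): [(10.7208, 0) (17, 0) (17, 15) (10.6391, 15)]  |A|=94.8008
3. ⊥bis P0·P2 via (10.74,8.425): [(10.6752, 8.3713) (10.7208, 0) (17, 0) (17, 13.6084)]  |A|=69.3179
4. ⊥bis P0·P3 via (13.81,6.61): [(10.6916, 5.3559) (10.7208, 0) (17, 0) (17, 7.8929)]  |A|=41.711
5. ⊥bis P0·P4 via (14.535,5.22): [(10.6993, 3.9554) (10.7208, 0) (17, 0) (17, 6.0327)]  |A|=31.4234
6. ⊥bis P0·P5 via (11.465,7.995): [(10.6993, 3.9554) (10.7208, 0) (17, 0) (17, 6.0327)]  |A|=31.4234
7. ⊥bis P0·P6 via (12.73,2.175): [(12.0715, 4.4078) (13.3715, 0) (17, 0) (17, 6.0327)]  |A|=22.863
8. ⊥bis P0·P7 via (11.965,5.26): [(12.0715, 4.4078) (13.3715, 0) (17, 0) (17, 6.0327)]  |A|=22.863
9. ⊥bis P0·P8 via (15.475,6.93): [(12.0715, 4.4078) (13.3715, 0) (17, 0) (17, 6.0327)]  |A|=22.863
10. ⊥bis P0·P9 via (11.95,3.72): [(12.1162, 4.4225) (12.0944, 4.3303) (13.3715, 0) (17, 0) (17, 6.0327)]  |A|=22.8611
11. canonical 5-gon: [(12.1162, 4.4225) (12.0944, 4.3303) (13.3715, 0) (17, 0) (17, 6.0327)]
12. shoelace: 22.8611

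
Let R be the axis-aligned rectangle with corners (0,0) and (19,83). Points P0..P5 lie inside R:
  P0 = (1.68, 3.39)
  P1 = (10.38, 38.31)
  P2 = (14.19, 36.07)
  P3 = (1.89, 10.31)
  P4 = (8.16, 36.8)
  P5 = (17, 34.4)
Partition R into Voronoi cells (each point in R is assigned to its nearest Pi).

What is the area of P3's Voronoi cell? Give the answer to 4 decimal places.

1. box [0,19]×[0,83]: [(0, 0) (19, 0) (19, 83) (0, 83)]
2. ⊥bis P3·P0 via (1.785,6.85): [(0, 6.9042) (19, 6.3276) (19, 83) (0, 83)]  |A|=1451.2984
3. ⊥bis P3·P1 via (6.135,24.31): [(0, 26.1702) (0, 6.9042) (19, 6.3276) (19, 20.4091)]  |A|=316.8024
4. ⊥bis P3·P2 via (8.04,23.19): [(4.9277, 24.6761) (0, 26.1702) (0, 6.9042) (19, 6.3276) (19, 17.9568)]  |A|=299.5471
5. ⊥bis P3·P4 via (5.025,23.555): [(9.4878, 22.4987) (0, 24.7444) (0, 6.9042) (19, 6.3276) (19, 17.9568)]  |A|=290.825
6. ⊥bis P3·P5 via (9.445,22.355): [(9.0511, 22.602) (0, 24.7444) (0, 6.9042) (19, 6.3276) (19, 16.3618)]  |A|=282.3909
7. canonical 5-gon: [(9.0511, 22.602) (0, 24.7444) (0, 6.9042) (19, 6.3276) (19, 16.3618)]
8. shoelace: 282.3909

Area of P3's cell: 282.3909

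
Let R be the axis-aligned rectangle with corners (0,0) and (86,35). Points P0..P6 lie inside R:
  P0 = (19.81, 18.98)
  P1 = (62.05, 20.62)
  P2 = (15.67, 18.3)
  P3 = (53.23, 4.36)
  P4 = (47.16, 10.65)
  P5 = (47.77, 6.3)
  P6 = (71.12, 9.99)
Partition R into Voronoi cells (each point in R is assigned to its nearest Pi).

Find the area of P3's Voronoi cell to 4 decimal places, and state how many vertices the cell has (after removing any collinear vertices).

Area of P3's cell: 139.6973 (5 vertices)

1. box [0,86]×[0,35]: [(0, 0) (86, 0) (86, 35) (0, 35)]
2. ⊥bis P3·P0 via (36.52,11.67): [(31.4148, 0) (86, 0) (86, 35) (46.726, 35)]  |A|=1642.5358
3. ⊥bis P3·P1 via (57.64,12.49): [(40.8604, 21.5918) (31.4148, 0) (80.6658, 0)]  |A|=531.7094
4. ⊥bis P3·P2 via (34.45,11.33): [(40.8604, 21.5918) (31.4148, 0) (80.6658, 0)]  |A|=531.7094
5. ⊥bis P3·P4 via (50.195,7.505): [(56.1809, 13.2815) (42.418, 0) (80.6658, 0)]  |A|=253.9939
6. ⊥bis P3·P5 via (50.5,5.33): [(56.1809, 13.2815) (51.8352, 9.0878) (48.6062, 0) (80.6658, 0)]  |A|=225.8752
7. ⊥bis P3·P6 via (62.175,7.175): [(61.0916, 10.6177) (56.1809, 13.2815) (51.8352, 9.0878) (48.6062, 0) (64.433, 0)]  |A|=139.6973
8. canonical 5-gon: [(61.0916, 10.6177) (56.1809, 13.2815) (51.8352, 9.0878) (48.6062, 0) (64.433, 0)]
9. shoelace: 139.6973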